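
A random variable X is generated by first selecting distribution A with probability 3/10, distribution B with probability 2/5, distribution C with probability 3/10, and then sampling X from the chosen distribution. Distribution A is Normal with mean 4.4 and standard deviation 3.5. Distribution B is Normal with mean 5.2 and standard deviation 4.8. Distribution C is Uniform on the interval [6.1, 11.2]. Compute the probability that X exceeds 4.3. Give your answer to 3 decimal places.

0.683

Conditional on each component, P(X > 4.3): A: 0.511397; B: 0.574366; C: 1.
By total probability, P(X > 4.3) = 0.3·0.511397 + 0.4·0.574366 + 0.3·1 = 0.683165.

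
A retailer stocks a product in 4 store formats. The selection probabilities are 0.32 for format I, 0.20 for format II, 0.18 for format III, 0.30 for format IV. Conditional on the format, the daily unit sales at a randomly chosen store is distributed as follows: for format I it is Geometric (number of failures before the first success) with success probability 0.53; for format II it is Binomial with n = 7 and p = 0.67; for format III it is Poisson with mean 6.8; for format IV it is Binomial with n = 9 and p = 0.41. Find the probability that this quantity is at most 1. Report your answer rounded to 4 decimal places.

Conditional on each format, P(X ≤ 1): I: 0.7791; II: 0.00648317; III: 0.00868745; IV: 0.0628434.
By total probability, P(X ≤ 1) = 0.32·0.7791 + 0.2·0.00648317 + 0.18·0.00868745 + 0.3·0.0628434 = 0.271025.

0.2710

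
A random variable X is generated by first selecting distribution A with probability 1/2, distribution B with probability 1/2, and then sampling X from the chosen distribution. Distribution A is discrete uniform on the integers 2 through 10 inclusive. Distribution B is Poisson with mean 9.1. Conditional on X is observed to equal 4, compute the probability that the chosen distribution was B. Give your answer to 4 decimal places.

0.2231

Likelihoods P(X=4 | ·): A: 0.111111; B: 0.0319062.
Posterior ∝ prior × likelihood. Numerator for B: 0.5·0.0319062 = 0.0159531.
Normalizing constant: 0.5·0.111111 + 0.5·0.0319062 = 0.0715086.
P(B | observation) = 0.0159531 / 0.0715086 = 0.223093.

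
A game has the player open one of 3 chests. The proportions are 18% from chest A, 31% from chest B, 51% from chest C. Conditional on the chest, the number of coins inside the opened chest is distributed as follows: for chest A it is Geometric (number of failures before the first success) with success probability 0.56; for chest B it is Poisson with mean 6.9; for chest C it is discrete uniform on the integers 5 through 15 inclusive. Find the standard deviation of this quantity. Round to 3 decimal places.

Per component, A: μ=0.785714, E[X²]=2.02041; B: μ=6.9, E[X²]=54.51; C: μ=10, E[X²]=110.
E[X] = 0.18·0.785714 + 0.31·6.9 + 0.51·10 = 7.38043.
E[X²] = 0.18·2.02041 + 0.31·54.51 + 0.51·110 = 73.3618.
Var(X) = E[X²] − (E[X])² = 73.3618 − 54.4707 = 18.891.
SD(X) = √18.891 = 4.34638.

4.346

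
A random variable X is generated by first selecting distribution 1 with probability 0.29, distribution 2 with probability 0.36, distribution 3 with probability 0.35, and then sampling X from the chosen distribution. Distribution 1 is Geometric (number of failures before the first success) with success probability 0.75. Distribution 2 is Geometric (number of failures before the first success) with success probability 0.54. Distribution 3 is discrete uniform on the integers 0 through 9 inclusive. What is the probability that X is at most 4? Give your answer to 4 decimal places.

Conditional on each component, P(X ≤ 4): 1: 0.999023; 2: 0.979404; 3: 0.5.
By total probability, P(X ≤ 4) = 0.29·0.999023 + 0.36·0.979404 + 0.35·0.5 = 0.817302.

0.8173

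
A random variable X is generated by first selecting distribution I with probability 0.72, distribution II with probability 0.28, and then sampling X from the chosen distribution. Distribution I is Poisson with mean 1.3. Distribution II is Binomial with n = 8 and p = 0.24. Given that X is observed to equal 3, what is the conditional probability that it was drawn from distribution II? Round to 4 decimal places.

0.4334

Likelihoods P(X=3 | ·): I: 0.0997921; II: 0.196286.
Posterior ∝ prior × likelihood. Numerator for II: 0.28·0.196286 = 0.0549601.
Normalizing constant: 0.72·0.0997921 + 0.28·0.196286 = 0.12681.
P(II | observation) = 0.0549601 / 0.12681 = 0.433404.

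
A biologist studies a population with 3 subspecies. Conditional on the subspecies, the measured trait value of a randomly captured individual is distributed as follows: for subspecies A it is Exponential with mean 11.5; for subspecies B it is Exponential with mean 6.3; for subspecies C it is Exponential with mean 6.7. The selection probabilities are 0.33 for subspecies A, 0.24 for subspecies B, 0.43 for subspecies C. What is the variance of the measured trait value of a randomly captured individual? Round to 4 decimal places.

Per component, A: μ=11.5, E[X²]=264.5; B: μ=6.3, E[X²]=79.38; C: μ=6.7, E[X²]=89.78.
E[X] = 0.33·11.5 + 0.24·6.3 + 0.43·6.7 = 8.188.
E[X²] = 0.33·264.5 + 0.24·79.38 + 0.43·89.78 = 144.942.
Var(X) = E[X²] − (E[X])² = 144.942 − 67.0433 = 77.8983.

77.8983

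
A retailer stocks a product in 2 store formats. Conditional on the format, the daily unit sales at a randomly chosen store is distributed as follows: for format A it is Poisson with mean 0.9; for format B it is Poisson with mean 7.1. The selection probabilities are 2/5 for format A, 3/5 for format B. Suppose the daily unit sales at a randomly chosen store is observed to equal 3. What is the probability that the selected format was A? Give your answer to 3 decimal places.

0.401

Likelihoods P(X=3 | ·): A: 0.0493982; B: 0.049219.
Posterior ∝ prior × likelihood. Numerator for A: 0.4·0.0493982 = 0.0197593.
Normalizing constant: 0.4·0.0493982 + 0.6·0.049219 = 0.0492907.
P(A | observation) = 0.0197593 / 0.0492907 = 0.400873.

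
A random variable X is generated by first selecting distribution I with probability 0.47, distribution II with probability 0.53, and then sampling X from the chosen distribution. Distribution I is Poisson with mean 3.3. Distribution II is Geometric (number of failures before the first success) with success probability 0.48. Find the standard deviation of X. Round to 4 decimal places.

Per component, I: μ=3.3, E[X²]=14.19; II: μ=1.08333, E[X²]=3.43056.
E[X] = 0.47·3.3 + 0.53·1.08333 = 2.12517.
E[X²] = 0.47·14.19 + 0.53·3.43056 = 8.48749.
Var(X) = E[X²] − (E[X])² = 8.48749 − 4.51633 = 3.97116.
SD(X) = √3.97116 = 1.99278.

1.9928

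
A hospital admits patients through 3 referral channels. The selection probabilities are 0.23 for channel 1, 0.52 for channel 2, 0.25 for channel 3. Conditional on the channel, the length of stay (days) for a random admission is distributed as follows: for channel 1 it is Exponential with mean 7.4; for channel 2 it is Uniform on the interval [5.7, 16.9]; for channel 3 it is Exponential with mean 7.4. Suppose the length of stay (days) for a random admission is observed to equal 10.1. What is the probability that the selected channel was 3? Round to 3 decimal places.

Likelihoods f(10.1 | ·): 1: 0.0345156; 2: 0.0892857; 3: 0.0345156.
Posterior ∝ prior × likelihood. Numerator for 3: 0.25·0.0345156 = 0.00862889.
Normalizing constant: 0.23·0.0345156 + 0.52·0.0892857 + 0.25·0.0345156 = 0.062996.
P(3 | observation) = 0.00862889 / 0.062996 = 0.136975.

0.137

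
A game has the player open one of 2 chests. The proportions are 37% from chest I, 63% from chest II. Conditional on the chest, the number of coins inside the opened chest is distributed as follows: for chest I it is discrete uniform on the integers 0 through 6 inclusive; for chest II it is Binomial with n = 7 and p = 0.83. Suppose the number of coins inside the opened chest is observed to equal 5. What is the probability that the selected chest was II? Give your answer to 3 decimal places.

Likelihoods P(X=5 | ·): I: 0.142857; II: 0.23906.
Posterior ∝ prior × likelihood. Numerator for II: 0.63·0.23906 = 0.150608.
Normalizing constant: 0.37·0.142857 + 0.63·0.23906 = 0.203465.
P(II | observation) = 0.150608 / 0.203465 = 0.740215.

0.740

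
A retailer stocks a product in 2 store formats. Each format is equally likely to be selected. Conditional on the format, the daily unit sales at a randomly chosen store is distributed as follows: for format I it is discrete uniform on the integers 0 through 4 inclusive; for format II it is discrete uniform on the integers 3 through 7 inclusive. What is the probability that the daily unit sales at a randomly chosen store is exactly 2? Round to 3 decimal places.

Conditional on each format, P(X = 2): I: 0.2; II: 0.
By total probability, P(X = 2) = 0.5·0.2 + 0.5·0 = 0.1.

0.100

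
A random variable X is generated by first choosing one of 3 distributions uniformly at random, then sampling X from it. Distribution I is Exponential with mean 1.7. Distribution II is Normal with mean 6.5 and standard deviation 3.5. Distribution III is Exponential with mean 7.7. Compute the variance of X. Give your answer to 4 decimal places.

31.5300

Per component, I: μ=1.7, E[X²]=5.78; II: μ=6.5, E[X²]=54.5; III: μ=7.7, E[X²]=118.58.
E[X] = 0.333333·1.7 + 0.333333·6.5 + 0.333333·7.7 = 5.3.
E[X²] = 0.333333·5.78 + 0.333333·54.5 + 0.333333·118.58 = 59.62.
Var(X) = E[X²] − (E[X])² = 59.62 − 28.09 = 31.53.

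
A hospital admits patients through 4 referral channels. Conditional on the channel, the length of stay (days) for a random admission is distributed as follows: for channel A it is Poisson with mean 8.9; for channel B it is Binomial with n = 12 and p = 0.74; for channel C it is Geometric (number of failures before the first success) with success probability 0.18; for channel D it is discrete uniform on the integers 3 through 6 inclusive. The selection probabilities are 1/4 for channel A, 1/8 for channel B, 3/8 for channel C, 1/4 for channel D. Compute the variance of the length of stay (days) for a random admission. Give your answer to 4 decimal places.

Per component, A: μ=8.9, E[X²]=88.11; B: μ=8.88, E[X²]=81.1632; C: μ=4.55556, E[X²]=46.0617; D: μ=4.5, E[X²]=21.5.
E[X] = 0.25·8.9 + 0.125·8.88 + 0.375·4.55556 + 0.25·4.5 = 6.16833.
E[X²] = 0.25·88.11 + 0.125·81.1632 + 0.375·46.0617 + 0.25·21.5 = 54.821.
Var(X) = E[X²] − (E[X])² = 54.821 − 38.0483 = 16.7727.

16.7727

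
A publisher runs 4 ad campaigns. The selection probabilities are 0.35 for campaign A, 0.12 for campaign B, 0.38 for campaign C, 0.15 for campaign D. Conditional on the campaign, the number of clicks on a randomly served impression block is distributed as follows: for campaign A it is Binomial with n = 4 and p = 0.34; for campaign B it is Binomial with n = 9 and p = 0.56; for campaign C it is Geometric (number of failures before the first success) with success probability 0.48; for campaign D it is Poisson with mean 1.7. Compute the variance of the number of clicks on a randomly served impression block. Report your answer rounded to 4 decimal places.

3.2143

Per component, A: μ=1.36, E[X²]=2.7472; B: μ=5.04, E[X²]=27.6192; C: μ=1.08333, E[X²]=3.43056; D: μ=1.7, E[X²]=4.59.
E[X] = 0.35·1.36 + 0.12·5.04 + 0.38·1.08333 + 0.15·1.7 = 1.74747.
E[X²] = 0.35·2.7472 + 0.12·27.6192 + 0.38·3.43056 + 0.15·4.59 = 6.26794.
Var(X) = E[X²] − (E[X])² = 6.26794 − 3.05364 = 3.2143.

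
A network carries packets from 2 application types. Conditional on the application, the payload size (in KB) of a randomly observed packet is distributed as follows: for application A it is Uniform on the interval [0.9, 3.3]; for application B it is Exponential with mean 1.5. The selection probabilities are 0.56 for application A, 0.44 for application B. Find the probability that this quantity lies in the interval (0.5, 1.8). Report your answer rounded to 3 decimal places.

Conditional on each application, P(0.5 < X < 1.8): A: 0.375; B: 0.415337.
By total probability, P(0.5 < X < 1.8) = 0.56·0.375 + 0.44·0.415337 = 0.392748.

0.393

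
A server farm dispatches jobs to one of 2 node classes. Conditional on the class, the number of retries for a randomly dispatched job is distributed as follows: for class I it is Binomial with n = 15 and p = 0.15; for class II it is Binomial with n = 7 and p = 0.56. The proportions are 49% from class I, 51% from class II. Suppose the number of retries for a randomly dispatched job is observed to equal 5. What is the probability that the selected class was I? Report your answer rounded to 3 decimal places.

Likelihoods P(X=5 | ·): I: 0.0448953; II: 0.223906.
Posterior ∝ prior × likelihood. Numerator for I: 0.49·0.0448953 = 0.0219987.
Normalizing constant: 0.49·0.0448953 + 0.51·0.223906 = 0.136191.
P(I | observation) = 0.0219987 / 0.136191 = 0.161529.

0.162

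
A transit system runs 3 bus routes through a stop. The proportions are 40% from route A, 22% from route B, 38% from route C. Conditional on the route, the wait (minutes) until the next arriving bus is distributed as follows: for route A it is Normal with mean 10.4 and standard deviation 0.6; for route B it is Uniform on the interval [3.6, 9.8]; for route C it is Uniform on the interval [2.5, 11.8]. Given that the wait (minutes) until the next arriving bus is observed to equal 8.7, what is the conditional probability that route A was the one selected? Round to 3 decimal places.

0.059

Likelihoods f(8.7 | ·): A: 0.0120102; B: 0.16129; C: 0.107527.
Posterior ∝ prior × likelihood. Numerator for A: 0.4·0.0120102 = 0.00480407.
Normalizing constant: 0.4·0.0120102 + 0.22·0.16129 + 0.38·0.107527 = 0.0811482.
P(A | observation) = 0.00480407 / 0.0811482 = 0.0592012.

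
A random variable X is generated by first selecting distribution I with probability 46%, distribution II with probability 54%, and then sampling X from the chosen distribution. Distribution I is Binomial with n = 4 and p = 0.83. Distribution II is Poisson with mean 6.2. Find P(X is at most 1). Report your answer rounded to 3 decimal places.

0.016

Conditional on each component, P(X ≤ 1): I: 0.0171464; II: 0.0146119.
By total probability, P(X ≤ 1) = 0.46·0.0171464 + 0.54·0.0146119 = 0.0157778.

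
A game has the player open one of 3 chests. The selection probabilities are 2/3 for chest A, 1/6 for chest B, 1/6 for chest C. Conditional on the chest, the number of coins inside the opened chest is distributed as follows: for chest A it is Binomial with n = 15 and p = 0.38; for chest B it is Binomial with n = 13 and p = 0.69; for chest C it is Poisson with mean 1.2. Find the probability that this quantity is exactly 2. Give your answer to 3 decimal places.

Conditional on each chest, P(X = 2): A: 0.0303283; B: 9.43564e-05; C: 0.21686.
By total probability, P(X = 2) = 0.666667·0.0303283 + 0.166667·9.43564e-05 + 0.166667·0.21686 = 0.0563779.

0.056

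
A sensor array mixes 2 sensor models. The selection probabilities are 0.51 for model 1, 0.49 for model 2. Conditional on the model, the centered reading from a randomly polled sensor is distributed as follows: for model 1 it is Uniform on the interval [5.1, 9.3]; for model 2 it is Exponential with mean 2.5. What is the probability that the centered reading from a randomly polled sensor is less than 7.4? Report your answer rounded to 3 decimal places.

Conditional on each model, P(X < 7.4): 1: 0.547619; 2: 0.948181.
By total probability, P(X < 7.4) = 0.51·0.547619 + 0.49·0.948181 = 0.743894.

0.744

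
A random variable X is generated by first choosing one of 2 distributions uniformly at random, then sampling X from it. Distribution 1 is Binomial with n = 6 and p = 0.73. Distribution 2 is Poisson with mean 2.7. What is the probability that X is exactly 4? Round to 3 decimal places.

0.230

Conditional on each component, P(X = 4): 1: 0.310535; 2: 0.148816.
By total probability, P(X = 4) = 0.5·0.310535 + 0.5·0.148816 = 0.229675.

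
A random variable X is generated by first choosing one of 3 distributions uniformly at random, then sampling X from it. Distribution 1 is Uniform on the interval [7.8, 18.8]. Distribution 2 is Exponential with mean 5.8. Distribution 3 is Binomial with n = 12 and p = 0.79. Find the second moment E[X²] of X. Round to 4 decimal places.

For each component E[X²] = Var + (mean)², giving 1: 186.973; 2: 67.28; 3: 91.8612.
Overall E[X²] = 0.333333·186.973 + 0.333333·67.28 + 0.333333·91.8612 = 115.372.

115.3715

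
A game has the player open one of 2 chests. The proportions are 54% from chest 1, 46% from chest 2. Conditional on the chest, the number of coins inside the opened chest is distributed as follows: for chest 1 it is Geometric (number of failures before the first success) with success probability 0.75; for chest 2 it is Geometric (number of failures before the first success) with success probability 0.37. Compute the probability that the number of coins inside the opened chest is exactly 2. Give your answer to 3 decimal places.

Conditional on each chest, P(X = 2): 1: 0.046875; 2: 0.146853.
By total probability, P(X = 2) = 0.54·0.046875 + 0.46·0.146853 = 0.0928649.

0.093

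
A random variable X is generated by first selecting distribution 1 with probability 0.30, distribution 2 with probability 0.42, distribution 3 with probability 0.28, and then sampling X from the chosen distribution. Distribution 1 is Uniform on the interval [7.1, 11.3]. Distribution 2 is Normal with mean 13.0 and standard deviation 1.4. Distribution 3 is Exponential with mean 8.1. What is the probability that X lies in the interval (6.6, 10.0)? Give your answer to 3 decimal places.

Conditional on each component, P(6.6 < X < 10.0): 1: 0.690476; 2: 0.0160599; 3: 0.151761.
By total probability, P(6.6 < X < 10.0) = 0.3·0.690476 + 0.42·0.0160599 + 0.28·0.151761 = 0.256381.

0.256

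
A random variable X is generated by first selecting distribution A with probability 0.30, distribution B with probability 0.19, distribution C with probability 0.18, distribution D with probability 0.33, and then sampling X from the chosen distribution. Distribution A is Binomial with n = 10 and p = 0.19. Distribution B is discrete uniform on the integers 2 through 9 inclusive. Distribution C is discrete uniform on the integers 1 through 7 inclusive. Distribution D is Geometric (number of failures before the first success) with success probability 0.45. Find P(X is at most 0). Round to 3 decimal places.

Conditional on each component, P(X ≤ 0): A: 0.121577; B: 0; C: 0; D: 0.45.
By total probability, P(X ≤ 0) = 0.3·0.121577 + 0.19·0 + 0.18·0 + 0.33·0.45 = 0.184973.

0.185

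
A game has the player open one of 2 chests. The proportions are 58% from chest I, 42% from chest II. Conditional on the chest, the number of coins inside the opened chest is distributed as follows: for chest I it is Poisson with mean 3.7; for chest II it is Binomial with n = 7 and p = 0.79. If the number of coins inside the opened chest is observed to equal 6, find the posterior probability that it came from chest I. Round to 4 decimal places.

Likelihoods P(X=6 | ·): I: 0.0881025; II: 0.357339.
Posterior ∝ prior × likelihood. Numerator for I: 0.58·0.0881025 = 0.0510995.
Normalizing constant: 0.58·0.0881025 + 0.42·0.357339 = 0.201182.
P(I | observation) = 0.0510995 / 0.201182 = 0.253997.

0.2540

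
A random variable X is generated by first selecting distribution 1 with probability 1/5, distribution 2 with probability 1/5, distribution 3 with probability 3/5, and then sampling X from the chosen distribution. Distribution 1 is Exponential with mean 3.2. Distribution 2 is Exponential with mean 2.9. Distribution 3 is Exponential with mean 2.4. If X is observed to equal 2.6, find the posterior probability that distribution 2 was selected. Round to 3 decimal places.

Likelihoods f(2.6 | ·): 1: 0.138671; 2: 0.140681; 3: 0.141027.
Posterior ∝ prior × likelihood. Numerator for 2: 0.2·0.140681 = 0.0281361.
Normalizing constant: 0.2·0.138671 + 0.2·0.140681 + 0.6·0.141027 = 0.140487.
P(2 | observation) = 0.0281361 / 0.140487 = 0.200276.

0.200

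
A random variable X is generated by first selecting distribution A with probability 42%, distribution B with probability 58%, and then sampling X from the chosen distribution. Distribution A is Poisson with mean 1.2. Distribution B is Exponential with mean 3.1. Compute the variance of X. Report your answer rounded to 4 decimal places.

6.9572

Per component, A: μ=1.2, E[X²]=2.64; B: μ=3.1, E[X²]=19.22.
E[X] = 0.42·1.2 + 0.58·3.1 = 2.302.
E[X²] = 0.42·2.64 + 0.58·19.22 = 12.2564.
Var(X) = E[X²] − (E[X])² = 12.2564 − 5.2992 = 6.9572.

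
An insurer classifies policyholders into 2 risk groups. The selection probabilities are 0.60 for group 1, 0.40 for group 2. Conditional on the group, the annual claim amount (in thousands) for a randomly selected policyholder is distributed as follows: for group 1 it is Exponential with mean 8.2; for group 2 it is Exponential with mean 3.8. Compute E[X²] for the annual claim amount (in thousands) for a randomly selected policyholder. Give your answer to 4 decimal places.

92.2400

For each component E[X²] = Var + (mean)², giving 1: 134.48; 2: 28.88.
Overall E[X²] = 0.6·134.48 + 0.4·28.88 = 92.24.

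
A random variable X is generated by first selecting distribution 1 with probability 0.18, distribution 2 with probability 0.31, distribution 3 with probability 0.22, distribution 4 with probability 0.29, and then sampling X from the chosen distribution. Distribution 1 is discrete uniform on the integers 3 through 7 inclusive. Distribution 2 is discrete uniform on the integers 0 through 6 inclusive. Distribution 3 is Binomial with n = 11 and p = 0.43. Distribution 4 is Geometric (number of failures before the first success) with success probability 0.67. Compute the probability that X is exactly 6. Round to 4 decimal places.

0.1192

Conditional on each component, P(X = 6): 1: 0.2; 2: 0.142857; 3: 0.175722; 4: 0.000865284.
By total probability, P(X = 6) = 0.18·0.2 + 0.31·0.142857 + 0.22·0.175722 + 0.29·0.000865284 = 0.119196.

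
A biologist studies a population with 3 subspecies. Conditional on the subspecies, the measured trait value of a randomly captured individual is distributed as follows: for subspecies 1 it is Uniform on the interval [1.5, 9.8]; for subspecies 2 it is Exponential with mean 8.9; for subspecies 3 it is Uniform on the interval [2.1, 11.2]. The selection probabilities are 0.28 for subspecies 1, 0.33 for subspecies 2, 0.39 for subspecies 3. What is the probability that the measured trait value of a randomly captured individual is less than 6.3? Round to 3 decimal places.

Conditional on each subspecies, P(X < 6.3): 1: 0.578313; 2: 0.507305; 3: 0.461538.
By total probability, P(X < 6.3) = 0.28·0.578313 + 0.33·0.507305 + 0.39·0.461538 = 0.509338.

0.509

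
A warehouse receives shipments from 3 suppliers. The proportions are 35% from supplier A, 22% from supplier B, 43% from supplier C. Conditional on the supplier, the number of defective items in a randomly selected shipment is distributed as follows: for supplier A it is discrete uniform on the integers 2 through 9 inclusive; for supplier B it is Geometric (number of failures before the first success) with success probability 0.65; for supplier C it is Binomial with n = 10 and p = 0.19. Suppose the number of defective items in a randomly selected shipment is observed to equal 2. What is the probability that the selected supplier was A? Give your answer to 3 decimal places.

0.229

Likelihoods P(X=2 | ·): A: 0.125; B: 0.079625; C: 0.301023.
Posterior ∝ prior × likelihood. Numerator for A: 0.35·0.125 = 0.04375.
Normalizing constant: 0.35·0.125 + 0.22·0.079625 + 0.43·0.301023 = 0.190707.
P(A | observation) = 0.04375 / 0.190707 = 0.229409.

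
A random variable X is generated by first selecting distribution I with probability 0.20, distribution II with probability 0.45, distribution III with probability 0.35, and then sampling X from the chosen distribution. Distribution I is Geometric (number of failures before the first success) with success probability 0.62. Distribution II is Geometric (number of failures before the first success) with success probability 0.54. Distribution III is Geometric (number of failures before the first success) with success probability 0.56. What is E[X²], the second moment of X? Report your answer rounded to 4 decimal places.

2.0164

For each component E[X²] = Var + (mean)², giving I: 1.3642; II: 2.30316; III: 2.02041.
Overall E[X²] = 0.2·1.3642 + 0.45·2.30316 + 0.35·2.02041 = 2.0164.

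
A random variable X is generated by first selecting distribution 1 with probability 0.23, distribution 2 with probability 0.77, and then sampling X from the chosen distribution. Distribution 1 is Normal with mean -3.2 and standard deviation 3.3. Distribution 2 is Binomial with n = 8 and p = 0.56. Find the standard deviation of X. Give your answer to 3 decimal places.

3.804

Per component, 1: μ=-3.2, E[X²]=21.13; 2: μ=4.48, E[X²]=22.0416.
E[X] = 0.23·-3.2 + 0.77·4.48 = 2.7136.
E[X²] = 0.23·21.13 + 0.77·22.0416 = 21.8319.
Var(X) = E[X²] − (E[X])² = 21.8319 − 7.36362 = 14.4683.
SD(X) = √14.4683 = 3.80372.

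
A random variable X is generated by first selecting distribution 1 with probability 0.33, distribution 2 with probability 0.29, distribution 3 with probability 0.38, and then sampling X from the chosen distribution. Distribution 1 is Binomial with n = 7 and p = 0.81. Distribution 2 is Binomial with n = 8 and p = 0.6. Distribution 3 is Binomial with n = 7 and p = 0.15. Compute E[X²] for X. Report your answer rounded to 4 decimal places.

18.9611

For each component E[X²] = Var + (mean)², giving 1: 33.2262; 2: 24.96; 3: 1.995.
Overall E[X²] = 0.33·33.2262 + 0.29·24.96 + 0.38·1.995 = 18.9611.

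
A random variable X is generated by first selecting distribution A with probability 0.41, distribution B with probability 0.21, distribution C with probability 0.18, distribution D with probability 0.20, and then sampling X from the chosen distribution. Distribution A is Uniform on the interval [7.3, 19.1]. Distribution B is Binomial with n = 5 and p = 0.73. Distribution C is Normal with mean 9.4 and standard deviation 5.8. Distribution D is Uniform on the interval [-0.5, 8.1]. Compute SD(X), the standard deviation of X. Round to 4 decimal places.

5.5494

Per component, A: μ=13.2, E[X²]=185.843; B: μ=3.65, E[X²]=14.308; C: μ=9.4, E[X²]=122; D: μ=3.8, E[X²]=20.6033.
E[X] = 0.41·13.2 + 0.21·3.65 + 0.18·9.4 + 0.2·3.8 = 8.6305.
E[X²] = 0.41·185.843 + 0.21·14.308 + 0.18·122 + 0.2·20.6033 = 105.281.
Var(X) = E[X²] − (E[X])² = 105.281 − 74.4855 = 30.7956.
SD(X) = √30.7956 = 5.54938.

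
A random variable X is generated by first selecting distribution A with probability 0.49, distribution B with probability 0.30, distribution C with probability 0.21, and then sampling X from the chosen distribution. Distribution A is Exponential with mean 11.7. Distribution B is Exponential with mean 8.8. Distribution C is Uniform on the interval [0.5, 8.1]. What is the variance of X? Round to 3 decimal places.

Per component, A: μ=11.7, E[X²]=273.78; B: μ=8.8, E[X²]=154.88; C: μ=4.3, E[X²]=23.3033.
E[X] = 0.49·11.7 + 0.3·8.8 + 0.21·4.3 = 9.276.
E[X²] = 0.49·273.78 + 0.3·154.88 + 0.21·23.3033 = 185.51.
Var(X) = E[X²] − (E[X])² = 185.51 − 86.0442 = 99.4657.

99.466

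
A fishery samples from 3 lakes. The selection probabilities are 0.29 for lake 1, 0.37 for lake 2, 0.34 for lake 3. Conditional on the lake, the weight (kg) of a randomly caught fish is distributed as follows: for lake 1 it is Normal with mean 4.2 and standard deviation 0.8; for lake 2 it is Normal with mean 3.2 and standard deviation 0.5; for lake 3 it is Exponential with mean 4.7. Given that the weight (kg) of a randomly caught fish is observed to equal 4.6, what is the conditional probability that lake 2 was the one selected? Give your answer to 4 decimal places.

Likelihoods f(4.6 | ·): 1: 0.440082; 2: 0.0158309; 3: 0.0799554.
Posterior ∝ prior × likelihood. Numerator for 2: 0.37·0.0158309 = 0.00585743.
Normalizing constant: 0.29·0.440082 + 0.37·0.0158309 + 0.34·0.0799554 = 0.160666.
P(2 | observation) = 0.00585743 / 0.160666 = 0.0364572.

0.0365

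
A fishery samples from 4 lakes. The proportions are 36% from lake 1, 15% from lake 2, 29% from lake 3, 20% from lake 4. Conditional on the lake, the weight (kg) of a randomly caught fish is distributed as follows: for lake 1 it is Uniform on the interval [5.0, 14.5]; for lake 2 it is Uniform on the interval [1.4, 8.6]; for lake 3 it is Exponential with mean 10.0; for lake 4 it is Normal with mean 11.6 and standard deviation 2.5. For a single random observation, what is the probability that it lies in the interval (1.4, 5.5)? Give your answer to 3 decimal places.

0.191

Conditional on each lake, P(1.4 < X < 5.5): 1: 0.0526316; 2: 0.569444; 3: 0.292408; 4: 0.00732111.
By total probability, P(1.4 < X < 5.5) = 0.36·0.0526316 + 0.15·0.569444 + 0.29·0.292408 + 0.2·0.00732111 = 0.190627.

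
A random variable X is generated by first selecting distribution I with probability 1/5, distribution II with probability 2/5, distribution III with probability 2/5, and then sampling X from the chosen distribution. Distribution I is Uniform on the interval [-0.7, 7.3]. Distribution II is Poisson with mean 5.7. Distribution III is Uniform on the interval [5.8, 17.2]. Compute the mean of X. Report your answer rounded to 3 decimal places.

7.540

Component means — I: 3.3; II: 5.7; III: 11.5.
E[X] = 0.2·3.3 + 0.4·5.7 + 0.4·11.5 = 7.54.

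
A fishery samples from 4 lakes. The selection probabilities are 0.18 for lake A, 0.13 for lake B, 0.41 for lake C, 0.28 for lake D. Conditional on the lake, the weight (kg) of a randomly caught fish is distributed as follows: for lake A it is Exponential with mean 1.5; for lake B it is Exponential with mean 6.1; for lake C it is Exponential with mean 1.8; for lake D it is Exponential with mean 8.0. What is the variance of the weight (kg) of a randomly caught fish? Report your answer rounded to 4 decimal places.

32.6517

Per component, A: μ=1.5, E[X²]=4.5; B: μ=6.1, E[X²]=74.42; C: μ=1.8, E[X²]=6.48; D: μ=8, E[X²]=128.
E[X] = 0.18·1.5 + 0.13·6.1 + 0.41·1.8 + 0.28·8 = 4.041.
E[X²] = 0.18·4.5 + 0.13·74.42 + 0.41·6.48 + 0.28·128 = 48.9814.
Var(X) = E[X²] − (E[X])² = 48.9814 − 16.3297 = 32.6517.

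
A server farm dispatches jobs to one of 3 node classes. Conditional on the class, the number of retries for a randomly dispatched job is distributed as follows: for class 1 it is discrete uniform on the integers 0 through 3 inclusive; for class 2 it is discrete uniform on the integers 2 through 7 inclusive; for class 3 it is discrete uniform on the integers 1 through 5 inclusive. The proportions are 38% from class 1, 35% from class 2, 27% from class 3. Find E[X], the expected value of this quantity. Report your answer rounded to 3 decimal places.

Component means — 1: 1.5; 2: 4.5; 3: 3.
E[X] = 0.38·1.5 + 0.35·4.5 + 0.27·3 = 2.955.

2.955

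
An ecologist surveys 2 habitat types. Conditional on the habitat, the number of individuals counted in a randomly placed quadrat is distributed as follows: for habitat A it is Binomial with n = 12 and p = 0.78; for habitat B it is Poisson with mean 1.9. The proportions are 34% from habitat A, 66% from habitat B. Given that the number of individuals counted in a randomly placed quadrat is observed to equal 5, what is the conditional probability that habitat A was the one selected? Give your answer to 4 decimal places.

0.0869

Likelihoods P(X=5 | ·): A: 0.0057037; B: 0.0308622.
Posterior ∝ prior × likelihood. Numerator for A: 0.34·0.0057037 = 0.00193926.
Normalizing constant: 0.34·0.0057037 + 0.66·0.0308622 = 0.0223083.
P(A | observation) = 0.00193926 / 0.0223083 = 0.0869298.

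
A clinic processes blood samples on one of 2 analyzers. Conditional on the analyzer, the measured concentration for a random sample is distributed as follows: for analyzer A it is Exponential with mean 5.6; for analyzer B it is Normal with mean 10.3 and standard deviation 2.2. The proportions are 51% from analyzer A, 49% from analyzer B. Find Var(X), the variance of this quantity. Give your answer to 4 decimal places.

Per component, A: μ=5.6, E[X²]=62.72; B: μ=10.3, E[X²]=110.93.
E[X] = 0.51·5.6 + 0.49·10.3 = 7.903.
E[X²] = 0.51·62.72 + 0.49·110.93 = 86.3429.
Var(X) = E[X²] − (E[X])² = 86.3429 − 62.4574 = 23.8855.

23.8855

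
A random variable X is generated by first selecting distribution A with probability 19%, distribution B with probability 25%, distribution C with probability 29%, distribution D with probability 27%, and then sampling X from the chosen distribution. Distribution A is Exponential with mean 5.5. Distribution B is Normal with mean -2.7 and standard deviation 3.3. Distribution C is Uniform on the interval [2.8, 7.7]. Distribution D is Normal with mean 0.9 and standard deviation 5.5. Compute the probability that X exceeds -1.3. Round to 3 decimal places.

0.741

Conditional on each component, P(X > -1.3): A: 1; B: 0.335695; C: 1; D: 0.655422.
By total probability, P(X > -1.3) = 0.19·1 + 0.25·0.335695 + 0.29·1 + 0.27·0.655422 = 0.740887.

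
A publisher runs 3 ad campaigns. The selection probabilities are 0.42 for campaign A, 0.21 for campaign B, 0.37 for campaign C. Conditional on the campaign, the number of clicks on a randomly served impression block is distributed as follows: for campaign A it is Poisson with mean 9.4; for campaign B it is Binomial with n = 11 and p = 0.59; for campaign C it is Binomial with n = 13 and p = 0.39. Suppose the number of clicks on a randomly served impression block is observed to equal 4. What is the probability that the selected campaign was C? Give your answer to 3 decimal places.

Likelihoods P(X=4 | ·): A: 0.0269111; B: 0.077877; C: 0.193434.
Posterior ∝ prior × likelihood. Numerator for C: 0.37·0.193434 = 0.0715706.
Normalizing constant: 0.42·0.0269111 + 0.21·0.077877 + 0.37·0.193434 = 0.0992274.
P(C | observation) = 0.0715706 / 0.0992274 = 0.721278.

0.721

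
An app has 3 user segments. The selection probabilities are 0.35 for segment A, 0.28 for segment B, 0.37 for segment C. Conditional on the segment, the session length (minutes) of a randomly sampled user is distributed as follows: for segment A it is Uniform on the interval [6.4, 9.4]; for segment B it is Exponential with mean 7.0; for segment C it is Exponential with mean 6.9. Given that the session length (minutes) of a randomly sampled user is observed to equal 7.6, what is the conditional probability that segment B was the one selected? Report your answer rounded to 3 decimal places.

Likelihoods f(7.6 | ·): A: 0.333333; B: 0.0482372; C: 0.0481723.
Posterior ∝ prior × likelihood. Numerator for B: 0.28·0.0482372 = 0.0135064.
Normalizing constant: 0.35·0.333333 + 0.28·0.0482372 + 0.37·0.0481723 = 0.147997.
P(B | observation) = 0.0135064 / 0.147997 = 0.0912615.

0.091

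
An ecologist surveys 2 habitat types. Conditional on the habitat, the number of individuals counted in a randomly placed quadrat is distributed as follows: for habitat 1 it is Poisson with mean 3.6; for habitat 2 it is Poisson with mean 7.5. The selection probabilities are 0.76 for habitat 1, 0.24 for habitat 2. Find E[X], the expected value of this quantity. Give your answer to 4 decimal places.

4.5360

Component means — 1: 3.6; 2: 7.5.
E[X] = 0.76·3.6 + 0.24·7.5 = 4.536.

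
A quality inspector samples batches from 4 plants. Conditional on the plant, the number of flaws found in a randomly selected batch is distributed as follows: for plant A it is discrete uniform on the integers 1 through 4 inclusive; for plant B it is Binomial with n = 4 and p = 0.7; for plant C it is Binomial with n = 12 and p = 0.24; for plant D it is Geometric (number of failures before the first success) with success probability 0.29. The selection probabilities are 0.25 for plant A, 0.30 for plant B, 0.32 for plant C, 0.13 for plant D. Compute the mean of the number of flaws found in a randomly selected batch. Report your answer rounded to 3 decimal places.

2.705

Component means — A: 2.5; B: 2.8; C: 2.88; D: 2.44828.
E[X] = 0.25·2.5 + 0.3·2.8 + 0.32·2.88 + 0.13·2.44828 = 2.70488.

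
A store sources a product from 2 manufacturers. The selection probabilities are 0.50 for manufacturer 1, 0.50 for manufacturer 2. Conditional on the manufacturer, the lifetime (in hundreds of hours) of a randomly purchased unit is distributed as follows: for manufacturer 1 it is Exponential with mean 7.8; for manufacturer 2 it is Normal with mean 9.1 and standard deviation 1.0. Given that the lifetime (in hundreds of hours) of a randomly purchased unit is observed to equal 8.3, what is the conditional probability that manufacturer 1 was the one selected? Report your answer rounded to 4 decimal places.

Likelihoods f(8.3 | ·): 1: 0.0442356; 2: 0.289692.
Posterior ∝ prior × likelihood. Numerator for 1: 0.5·0.0442356 = 0.0221178.
Normalizing constant: 0.5·0.0442356 + 0.5·0.289692 = 0.166964.
P(1 | observation) = 0.0221178 / 0.166964 = 0.132471.

0.1325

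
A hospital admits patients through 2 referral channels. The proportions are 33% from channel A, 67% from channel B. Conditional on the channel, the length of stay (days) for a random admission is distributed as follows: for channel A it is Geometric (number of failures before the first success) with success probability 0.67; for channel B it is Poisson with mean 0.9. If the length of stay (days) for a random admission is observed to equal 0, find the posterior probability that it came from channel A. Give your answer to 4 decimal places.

Likelihoods P(X=0 | ·): A: 0.67; B: 0.40657.
Posterior ∝ prior × likelihood. Numerator for A: 0.33·0.67 = 0.2211.
Normalizing constant: 0.33·0.67 + 0.67·0.40657 = 0.493502.
P(A | observation) = 0.2211 / 0.493502 = 0.448023.

0.4480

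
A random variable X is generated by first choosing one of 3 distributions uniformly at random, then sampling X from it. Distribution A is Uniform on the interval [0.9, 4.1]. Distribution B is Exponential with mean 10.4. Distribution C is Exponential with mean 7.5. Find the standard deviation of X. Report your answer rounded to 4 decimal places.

8.1077

Per component, A: μ=2.5, E[X²]=7.10333; B: μ=10.4, E[X²]=216.32; C: μ=7.5, E[X²]=112.5.
E[X] = 0.333333·2.5 + 0.333333·10.4 + 0.333333·7.5 = 6.8.
E[X²] = 0.333333·7.10333 + 0.333333·216.32 + 0.333333·112.5 = 111.974.
Var(X) = E[X²] − (E[X])² = 111.974 − 46.24 = 65.7344.
SD(X) = √65.7344 = 8.10768.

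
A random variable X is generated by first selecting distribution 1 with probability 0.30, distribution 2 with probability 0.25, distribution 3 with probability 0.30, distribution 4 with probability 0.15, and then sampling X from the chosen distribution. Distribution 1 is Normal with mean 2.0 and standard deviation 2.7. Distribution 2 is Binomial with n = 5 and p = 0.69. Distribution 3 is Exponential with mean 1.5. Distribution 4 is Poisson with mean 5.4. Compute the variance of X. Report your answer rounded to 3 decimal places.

5.752

Per component, 1: μ=2, E[X²]=11.29; 2: μ=3.45, E[X²]=12.972; 3: μ=1.5, E[X²]=4.5; 4: μ=5.4, E[X²]=34.56.
E[X] = 0.3·2 + 0.25·3.45 + 0.3·1.5 + 0.15·5.4 = 2.7225.
E[X²] = 0.3·11.29 + 0.25·12.972 + 0.3·4.5 + 0.15·34.56 = 13.164.
Var(X) = E[X²] − (E[X])² = 13.164 − 7.41201 = 5.75199.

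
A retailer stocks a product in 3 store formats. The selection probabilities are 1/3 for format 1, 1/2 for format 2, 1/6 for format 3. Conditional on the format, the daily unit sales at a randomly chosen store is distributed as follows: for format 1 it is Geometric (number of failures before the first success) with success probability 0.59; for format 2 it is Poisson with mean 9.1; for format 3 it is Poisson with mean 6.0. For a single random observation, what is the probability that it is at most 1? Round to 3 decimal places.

0.281

Conditional on each format, P(X ≤ 1): 1: 0.8319; 2: 0.00112782; 3: 0.0173513.
By total probability, P(X ≤ 1) = 0.333333·0.8319 + 0.5·0.00112782 + 0.166667·0.0173513 = 0.280756.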